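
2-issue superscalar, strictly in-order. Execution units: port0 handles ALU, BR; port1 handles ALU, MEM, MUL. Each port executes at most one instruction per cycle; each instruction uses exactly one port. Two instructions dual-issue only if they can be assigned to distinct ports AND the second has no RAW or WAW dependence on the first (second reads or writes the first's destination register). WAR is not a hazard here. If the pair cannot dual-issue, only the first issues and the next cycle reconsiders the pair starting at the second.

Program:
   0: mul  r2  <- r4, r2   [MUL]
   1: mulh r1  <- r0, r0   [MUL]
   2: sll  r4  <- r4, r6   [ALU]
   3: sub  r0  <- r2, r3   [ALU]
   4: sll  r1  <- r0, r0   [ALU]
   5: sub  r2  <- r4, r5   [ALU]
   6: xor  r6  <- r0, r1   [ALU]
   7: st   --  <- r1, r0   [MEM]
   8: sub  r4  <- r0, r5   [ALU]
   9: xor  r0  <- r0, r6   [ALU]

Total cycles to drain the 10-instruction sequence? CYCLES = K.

CYCLES = 6

t=0 i0:mul ; no-port MUL/MUL
t=1 i1,i2:mulh;sll ; pair
t=2 i3:sub ; RAW r0
t=3 i4,i5:sll;sub ; pair
t=4 i6,i7:xor;st ; pair
t=5 i8,i9:sub;xor ; pair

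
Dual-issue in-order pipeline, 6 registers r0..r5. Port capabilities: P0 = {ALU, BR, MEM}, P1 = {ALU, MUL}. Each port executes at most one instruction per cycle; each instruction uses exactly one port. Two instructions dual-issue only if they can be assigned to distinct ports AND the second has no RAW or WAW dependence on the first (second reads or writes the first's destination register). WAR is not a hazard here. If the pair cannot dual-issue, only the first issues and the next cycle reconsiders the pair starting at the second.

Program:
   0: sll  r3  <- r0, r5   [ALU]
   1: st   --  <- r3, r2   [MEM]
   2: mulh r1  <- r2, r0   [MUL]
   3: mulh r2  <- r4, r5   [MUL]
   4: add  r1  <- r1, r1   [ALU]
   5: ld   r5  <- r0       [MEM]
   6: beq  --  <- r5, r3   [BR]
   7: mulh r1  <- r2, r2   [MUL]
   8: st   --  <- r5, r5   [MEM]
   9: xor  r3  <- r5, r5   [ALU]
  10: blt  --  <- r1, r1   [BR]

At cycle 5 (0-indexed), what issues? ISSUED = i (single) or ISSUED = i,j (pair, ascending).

ISSUED = 8,9

  cy0 -> i0 (sll) RAW r3
  cy1 -> i1/i2 (st+mulh) pair
  cy2 -> i3/i4 (mulh+add) pair
  cy3 -> i5 (ld) no-port MEM/BR
  cy4 -> i6/i7 (beq+mulh) pair
  cy5 -> i8/i9 (st+xor) pair
  cy6 -> i10 (blt) tail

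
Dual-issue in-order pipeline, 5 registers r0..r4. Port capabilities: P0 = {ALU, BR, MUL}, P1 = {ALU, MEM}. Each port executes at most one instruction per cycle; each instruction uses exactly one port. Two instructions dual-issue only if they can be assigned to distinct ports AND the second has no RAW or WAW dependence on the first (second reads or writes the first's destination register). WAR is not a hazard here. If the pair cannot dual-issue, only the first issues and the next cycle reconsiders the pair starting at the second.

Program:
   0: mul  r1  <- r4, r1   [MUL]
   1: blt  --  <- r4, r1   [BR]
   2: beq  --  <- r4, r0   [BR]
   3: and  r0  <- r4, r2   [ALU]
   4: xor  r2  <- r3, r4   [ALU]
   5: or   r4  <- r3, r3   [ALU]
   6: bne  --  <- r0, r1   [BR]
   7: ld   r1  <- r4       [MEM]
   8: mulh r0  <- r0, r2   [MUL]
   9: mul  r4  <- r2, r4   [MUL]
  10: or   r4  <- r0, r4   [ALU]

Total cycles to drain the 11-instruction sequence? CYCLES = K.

  cy0 -> i0 (mul) no-port MUL/BR
  cy1 -> i1 (blt) no-port BR/BR
  cy2 -> i2,i3 (beq/and) dual
  cy3 -> i4,i5 (xor/or) dual
  cy4 -> i6,i7 (bne/ld) dual
  cy5 -> i8 (mulh) no-port MUL/MUL
  cy6 -> i9 (mul) RAW+WAW r4
  cy7 -> i10 (or) tail

CYCLES = 8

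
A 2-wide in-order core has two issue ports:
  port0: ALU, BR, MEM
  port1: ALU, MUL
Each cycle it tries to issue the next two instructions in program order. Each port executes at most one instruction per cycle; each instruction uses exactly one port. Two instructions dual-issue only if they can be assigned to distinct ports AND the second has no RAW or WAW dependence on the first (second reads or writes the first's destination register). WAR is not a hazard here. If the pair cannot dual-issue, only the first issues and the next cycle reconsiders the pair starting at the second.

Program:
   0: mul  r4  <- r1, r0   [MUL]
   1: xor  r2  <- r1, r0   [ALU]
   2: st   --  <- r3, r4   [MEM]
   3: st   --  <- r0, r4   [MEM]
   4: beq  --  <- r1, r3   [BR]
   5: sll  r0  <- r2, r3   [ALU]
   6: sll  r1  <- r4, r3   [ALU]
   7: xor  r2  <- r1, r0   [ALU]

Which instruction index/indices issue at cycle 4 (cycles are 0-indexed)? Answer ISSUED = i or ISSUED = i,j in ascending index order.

[0] i0+i1  mul.MUL+xor.ALU  -- pair
[1] i2  st.MEM  -- no-port MEM/MEM
[2] i3  st.MEM  -- no-port MEM/BR
[3] i4+i5  beq.BR+sll.ALU  -- pair
[4] i6  sll.ALU  -- RAW r1
[5] i7  xor.ALU  -- tail

ISSUED = 6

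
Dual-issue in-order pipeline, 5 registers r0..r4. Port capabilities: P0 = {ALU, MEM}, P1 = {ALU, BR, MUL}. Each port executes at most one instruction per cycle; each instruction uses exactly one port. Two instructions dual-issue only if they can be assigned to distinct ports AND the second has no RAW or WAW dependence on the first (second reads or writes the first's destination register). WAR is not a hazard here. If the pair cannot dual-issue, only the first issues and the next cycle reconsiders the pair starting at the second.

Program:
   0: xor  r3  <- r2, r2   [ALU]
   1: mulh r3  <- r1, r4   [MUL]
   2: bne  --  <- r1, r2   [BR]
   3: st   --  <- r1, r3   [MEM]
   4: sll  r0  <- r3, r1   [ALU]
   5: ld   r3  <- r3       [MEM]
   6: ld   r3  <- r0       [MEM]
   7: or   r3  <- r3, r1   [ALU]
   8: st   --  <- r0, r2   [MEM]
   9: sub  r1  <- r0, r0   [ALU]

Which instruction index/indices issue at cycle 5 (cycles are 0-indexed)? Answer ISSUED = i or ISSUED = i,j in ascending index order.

c0: i0 xor  WAW r3
c1: i1 mulh  no-port MUL/BR
c2: i2,i3 bne st  dual
c3: i4,i5 sll ld  dual
c4: i6 ld  RAW+WAW r3
c5: i7,i8 or st  dual
c6: i9 sub  tail

ISSUED = 7,8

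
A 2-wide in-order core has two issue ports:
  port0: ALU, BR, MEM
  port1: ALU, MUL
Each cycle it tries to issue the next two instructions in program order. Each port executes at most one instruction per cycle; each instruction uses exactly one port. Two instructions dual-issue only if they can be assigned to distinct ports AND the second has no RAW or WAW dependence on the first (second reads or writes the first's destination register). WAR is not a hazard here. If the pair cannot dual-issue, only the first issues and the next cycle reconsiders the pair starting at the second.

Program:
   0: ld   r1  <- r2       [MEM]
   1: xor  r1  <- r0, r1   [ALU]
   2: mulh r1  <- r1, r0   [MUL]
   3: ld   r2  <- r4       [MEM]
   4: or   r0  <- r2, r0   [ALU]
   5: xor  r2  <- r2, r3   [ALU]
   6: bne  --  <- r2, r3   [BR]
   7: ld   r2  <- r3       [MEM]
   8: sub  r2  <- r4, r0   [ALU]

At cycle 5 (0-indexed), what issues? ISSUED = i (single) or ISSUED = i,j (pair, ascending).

ISSUED = 7

c0: i0 ld  RAW+WAW r1
c1: i1 xor  RAW+WAW r1
c2: i2,i3 mulh;ld  2-wide
c3: i4,i5 or;xor  2-wide
c4: i6 bne  no-port BR/MEM
c5: i7 ld  WAW r2
c6: i8 sub  tail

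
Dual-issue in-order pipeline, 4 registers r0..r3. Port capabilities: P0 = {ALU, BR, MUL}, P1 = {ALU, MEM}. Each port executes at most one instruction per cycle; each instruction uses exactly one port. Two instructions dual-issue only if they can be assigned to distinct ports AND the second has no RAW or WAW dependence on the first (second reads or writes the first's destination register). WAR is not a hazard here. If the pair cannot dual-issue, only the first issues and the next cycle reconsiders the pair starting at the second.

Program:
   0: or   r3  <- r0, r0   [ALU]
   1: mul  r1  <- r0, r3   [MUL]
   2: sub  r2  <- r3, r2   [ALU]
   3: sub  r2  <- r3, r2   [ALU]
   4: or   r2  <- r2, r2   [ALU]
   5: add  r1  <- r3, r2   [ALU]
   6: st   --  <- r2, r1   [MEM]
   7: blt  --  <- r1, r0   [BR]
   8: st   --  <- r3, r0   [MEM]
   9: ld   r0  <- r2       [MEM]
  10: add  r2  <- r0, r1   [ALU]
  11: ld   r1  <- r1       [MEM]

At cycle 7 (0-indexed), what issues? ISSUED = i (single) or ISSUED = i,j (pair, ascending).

ISSUED = 9

c0: i0 or.ALU  RAW r3
c1: i1/i2 mul.MUL+sub.ALU  dual
c2: i3 sub.ALU  RAW+WAW r2
c3: i4 or.ALU  RAW r2
c4: i5 add.ALU  RAW r1
c5: i6/i7 st.MEM+blt.BR  dual
c6: i8 st.MEM  no-port MEM/MEM
c7: i9 ld.MEM  RAW r0
c8: i10/i11 add.ALU+ld.MEM  dual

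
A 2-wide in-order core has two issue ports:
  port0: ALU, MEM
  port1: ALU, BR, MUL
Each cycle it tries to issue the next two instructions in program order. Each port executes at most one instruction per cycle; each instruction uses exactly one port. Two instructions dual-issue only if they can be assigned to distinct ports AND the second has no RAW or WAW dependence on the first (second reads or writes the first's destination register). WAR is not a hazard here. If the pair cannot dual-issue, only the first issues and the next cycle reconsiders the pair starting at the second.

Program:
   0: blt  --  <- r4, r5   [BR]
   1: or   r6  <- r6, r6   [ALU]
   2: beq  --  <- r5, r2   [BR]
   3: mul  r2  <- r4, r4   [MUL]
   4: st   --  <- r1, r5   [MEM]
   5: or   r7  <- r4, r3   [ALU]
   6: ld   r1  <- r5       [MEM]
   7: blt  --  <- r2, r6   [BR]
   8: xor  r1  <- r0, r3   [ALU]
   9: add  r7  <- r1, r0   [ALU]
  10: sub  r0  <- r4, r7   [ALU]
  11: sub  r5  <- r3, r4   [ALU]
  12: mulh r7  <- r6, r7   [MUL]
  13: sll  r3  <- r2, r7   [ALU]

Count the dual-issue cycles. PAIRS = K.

PAIRS = 5

c0: i0,i1 blt.BR;or.ALU  pair
c1: i2 beq.BR  no-port BR/MUL
c2: i3,i4 mul.MUL;st.MEM  pair
c3: i5,i6 or.ALU;ld.MEM  pair
c4: i7,i8 blt.BR;xor.ALU  pair
c5: i9 add.ALU  RAW r7
c6: i10,i11 sub.ALU;sub.ALU  pair
c7: i12 mulh.MUL  RAW r7
c8: i13 sll.ALU  tail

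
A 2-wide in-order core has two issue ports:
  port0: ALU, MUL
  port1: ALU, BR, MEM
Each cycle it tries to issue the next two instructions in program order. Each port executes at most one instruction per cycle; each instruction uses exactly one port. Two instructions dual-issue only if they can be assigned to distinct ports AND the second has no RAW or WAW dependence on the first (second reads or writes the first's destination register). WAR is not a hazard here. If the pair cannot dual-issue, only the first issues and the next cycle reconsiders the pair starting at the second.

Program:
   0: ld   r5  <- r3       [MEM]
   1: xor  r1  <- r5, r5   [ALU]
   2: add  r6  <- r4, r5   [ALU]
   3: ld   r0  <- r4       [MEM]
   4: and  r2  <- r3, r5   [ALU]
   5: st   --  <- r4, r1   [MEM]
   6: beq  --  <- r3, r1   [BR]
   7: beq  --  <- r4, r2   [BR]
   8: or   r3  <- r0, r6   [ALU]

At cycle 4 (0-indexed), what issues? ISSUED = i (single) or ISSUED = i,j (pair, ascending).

ISSUED = 6

  cy0 -> i0 (ld) RAW r5
  cy1 -> i1/i2 (xor/add) 2-wide
  cy2 -> i3/i4 (ld/and) 2-wide
  cy3 -> i5 (st) no-port MEM/BR
  cy4 -> i6 (beq) no-port BR/BR
  cy5 -> i7/i8 (beq/or) 2-wide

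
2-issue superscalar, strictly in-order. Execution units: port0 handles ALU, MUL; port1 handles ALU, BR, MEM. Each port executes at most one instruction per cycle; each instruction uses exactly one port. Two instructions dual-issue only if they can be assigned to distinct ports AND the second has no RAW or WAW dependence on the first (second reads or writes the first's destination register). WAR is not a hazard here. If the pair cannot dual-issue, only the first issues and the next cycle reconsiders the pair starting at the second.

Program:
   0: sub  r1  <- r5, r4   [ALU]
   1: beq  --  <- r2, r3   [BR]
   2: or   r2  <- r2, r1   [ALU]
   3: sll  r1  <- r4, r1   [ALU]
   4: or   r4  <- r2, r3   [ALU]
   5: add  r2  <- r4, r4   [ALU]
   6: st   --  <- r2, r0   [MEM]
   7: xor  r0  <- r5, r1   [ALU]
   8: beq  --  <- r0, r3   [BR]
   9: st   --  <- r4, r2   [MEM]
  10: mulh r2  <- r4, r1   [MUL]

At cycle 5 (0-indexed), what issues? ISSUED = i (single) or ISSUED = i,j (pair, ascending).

ISSUED = 8

c0: i0&i1 sub.ALU;beq.BR  dual
c1: i2&i3 or.ALU;sll.ALU  dual
c2: i4 or.ALU  RAW r4
c3: i5 add.ALU  RAW r2
c4: i6&i7 st.MEM;xor.ALU  dual
c5: i8 beq.BR  no-port BR/MEM
c6: i9&i10 st.MEM;mulh.MUL  dual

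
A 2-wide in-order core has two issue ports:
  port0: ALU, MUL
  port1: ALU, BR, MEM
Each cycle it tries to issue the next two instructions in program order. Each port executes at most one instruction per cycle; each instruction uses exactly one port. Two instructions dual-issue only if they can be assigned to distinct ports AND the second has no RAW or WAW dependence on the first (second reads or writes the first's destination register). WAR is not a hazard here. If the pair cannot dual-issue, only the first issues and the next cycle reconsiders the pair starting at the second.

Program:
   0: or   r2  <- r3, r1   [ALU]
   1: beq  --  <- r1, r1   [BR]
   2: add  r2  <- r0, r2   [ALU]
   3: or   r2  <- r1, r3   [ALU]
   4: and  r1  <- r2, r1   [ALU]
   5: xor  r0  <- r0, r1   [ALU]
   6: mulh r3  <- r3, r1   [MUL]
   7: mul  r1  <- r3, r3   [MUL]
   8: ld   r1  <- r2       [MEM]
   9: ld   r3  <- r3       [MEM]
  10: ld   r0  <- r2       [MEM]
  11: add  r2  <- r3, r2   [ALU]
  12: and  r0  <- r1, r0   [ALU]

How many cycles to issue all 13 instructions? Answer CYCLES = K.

CYCLES = 10

#0 head=0: or beq i0+i1 2-wide
#1 head=2: add i2 WAW r2
#2 head=3: or i3 RAW r2
#3 head=4: and i4 RAW r1
#4 head=5: xor mulh i5+i6 2-wide
#5 head=7: mul i7 WAW r1
#6 head=8: ld i8 no-port MEM/MEM
#7 head=9: ld i9 no-port MEM/MEM
#8 head=10: ld add i10+i11 2-wide
#9 head=12: and i12 tail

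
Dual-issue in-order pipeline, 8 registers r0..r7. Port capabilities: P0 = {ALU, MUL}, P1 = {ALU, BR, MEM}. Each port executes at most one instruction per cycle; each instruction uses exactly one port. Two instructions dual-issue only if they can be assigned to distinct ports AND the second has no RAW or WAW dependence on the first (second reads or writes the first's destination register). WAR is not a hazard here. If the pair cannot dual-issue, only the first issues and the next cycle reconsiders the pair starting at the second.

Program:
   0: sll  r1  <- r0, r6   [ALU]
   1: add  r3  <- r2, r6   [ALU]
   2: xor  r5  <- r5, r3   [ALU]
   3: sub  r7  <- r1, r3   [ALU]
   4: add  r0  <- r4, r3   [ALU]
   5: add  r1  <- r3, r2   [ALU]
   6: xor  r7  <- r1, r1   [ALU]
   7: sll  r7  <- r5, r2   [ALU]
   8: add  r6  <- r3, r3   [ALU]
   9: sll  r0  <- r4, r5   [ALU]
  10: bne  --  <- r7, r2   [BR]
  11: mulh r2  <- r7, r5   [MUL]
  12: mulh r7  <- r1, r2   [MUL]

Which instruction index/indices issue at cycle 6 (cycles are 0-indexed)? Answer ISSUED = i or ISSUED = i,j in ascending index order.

#0 head=0: sll+add i0,i1 dual
#1 head=2: xor+sub i2,i3 dual
#2 head=4: add+add i4,i5 dual
#3 head=6: xor i6 WAW r7
#4 head=7: sll+add i7,i8 dual
#5 head=9: sll+bne i9,i10 dual
#6 head=11: mulh i11 no-port MUL/MUL
#7 head=12: mulh i12 tail

ISSUED = 11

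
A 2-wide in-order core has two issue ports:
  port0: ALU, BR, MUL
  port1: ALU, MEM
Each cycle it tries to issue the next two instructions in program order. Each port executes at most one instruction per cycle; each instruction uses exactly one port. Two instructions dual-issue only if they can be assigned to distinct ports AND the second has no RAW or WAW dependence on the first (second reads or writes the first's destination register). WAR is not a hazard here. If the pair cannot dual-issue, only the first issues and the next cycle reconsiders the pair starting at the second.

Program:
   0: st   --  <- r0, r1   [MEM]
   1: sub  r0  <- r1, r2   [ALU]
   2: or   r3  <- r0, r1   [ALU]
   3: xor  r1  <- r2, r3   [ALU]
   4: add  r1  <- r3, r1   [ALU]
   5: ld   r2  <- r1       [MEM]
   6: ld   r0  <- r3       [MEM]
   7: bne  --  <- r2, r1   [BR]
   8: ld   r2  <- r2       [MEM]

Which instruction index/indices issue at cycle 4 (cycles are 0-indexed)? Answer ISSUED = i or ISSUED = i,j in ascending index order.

ISSUED = 5

  cy0 -> i0/i1 (st.MEM/sub.ALU) pair
  cy1 -> i2 (or.ALU) RAW r3
  cy2 -> i3 (xor.ALU) RAW+WAW r1
  cy3 -> i4 (add.ALU) RAW r1
  cy4 -> i5 (ld.MEM) no-port MEM/MEM
  cy5 -> i6/i7 (ld.MEM/bne.BR) pair
  cy6 -> i8 (ld.MEM) tail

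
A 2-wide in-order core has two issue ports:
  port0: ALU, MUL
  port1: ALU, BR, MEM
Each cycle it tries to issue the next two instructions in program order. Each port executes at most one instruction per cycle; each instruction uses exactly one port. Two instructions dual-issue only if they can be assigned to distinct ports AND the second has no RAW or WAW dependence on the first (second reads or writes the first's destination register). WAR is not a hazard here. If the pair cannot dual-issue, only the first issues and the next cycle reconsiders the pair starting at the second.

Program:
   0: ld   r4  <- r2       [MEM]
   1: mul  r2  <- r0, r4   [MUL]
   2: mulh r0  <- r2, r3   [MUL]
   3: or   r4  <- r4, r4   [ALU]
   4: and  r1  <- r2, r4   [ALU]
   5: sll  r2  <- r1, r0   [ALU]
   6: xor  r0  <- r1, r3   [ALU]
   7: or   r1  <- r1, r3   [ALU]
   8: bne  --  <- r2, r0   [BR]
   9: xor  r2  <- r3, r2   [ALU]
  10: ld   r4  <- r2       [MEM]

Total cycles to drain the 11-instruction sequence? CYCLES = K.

  cy0 -> i0 (ld.MEM) RAW r4
  cy1 -> i1 (mul.MUL) no-port MUL/MUL
  cy2 -> i2+i3 (mulh.MUL or.ALU) 2-wide
  cy3 -> i4 (and.ALU) RAW r1
  cy4 -> i5+i6 (sll.ALU xor.ALU) 2-wide
  cy5 -> i7+i8 (or.ALU bne.BR) 2-wide
  cy6 -> i9 (xor.ALU) RAW r2
  cy7 -> i10 (ld.MEM) tail

CYCLES = 8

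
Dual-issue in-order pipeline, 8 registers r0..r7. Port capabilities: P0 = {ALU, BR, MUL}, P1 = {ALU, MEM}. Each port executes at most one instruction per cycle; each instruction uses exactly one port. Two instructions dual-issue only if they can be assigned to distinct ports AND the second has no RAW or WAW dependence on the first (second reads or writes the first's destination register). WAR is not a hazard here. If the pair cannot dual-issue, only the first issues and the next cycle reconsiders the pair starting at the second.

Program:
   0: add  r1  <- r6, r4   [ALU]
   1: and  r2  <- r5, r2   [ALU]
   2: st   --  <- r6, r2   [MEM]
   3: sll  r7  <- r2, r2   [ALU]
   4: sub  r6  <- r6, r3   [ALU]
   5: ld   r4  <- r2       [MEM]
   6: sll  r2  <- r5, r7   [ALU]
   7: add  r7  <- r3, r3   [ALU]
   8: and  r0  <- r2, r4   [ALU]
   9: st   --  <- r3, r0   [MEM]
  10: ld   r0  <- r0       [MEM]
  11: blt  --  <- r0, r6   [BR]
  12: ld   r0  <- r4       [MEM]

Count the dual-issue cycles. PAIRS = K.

PAIRS = 5

  cy0 -> i0,i1 (add.ALU/and.ALU) dual
  cy1 -> i2,i3 (st.MEM/sll.ALU) dual
  cy2 -> i4,i5 (sub.ALU/ld.MEM) dual
  cy3 -> i6,i7 (sll.ALU/add.ALU) dual
  cy4 -> i8 (and.ALU) RAW r0
  cy5 -> i9 (st.MEM) no-port MEM/MEM
  cy6 -> i10 (ld.MEM) RAW r0
  cy7 -> i11,i12 (blt.BR/ld.MEM) dual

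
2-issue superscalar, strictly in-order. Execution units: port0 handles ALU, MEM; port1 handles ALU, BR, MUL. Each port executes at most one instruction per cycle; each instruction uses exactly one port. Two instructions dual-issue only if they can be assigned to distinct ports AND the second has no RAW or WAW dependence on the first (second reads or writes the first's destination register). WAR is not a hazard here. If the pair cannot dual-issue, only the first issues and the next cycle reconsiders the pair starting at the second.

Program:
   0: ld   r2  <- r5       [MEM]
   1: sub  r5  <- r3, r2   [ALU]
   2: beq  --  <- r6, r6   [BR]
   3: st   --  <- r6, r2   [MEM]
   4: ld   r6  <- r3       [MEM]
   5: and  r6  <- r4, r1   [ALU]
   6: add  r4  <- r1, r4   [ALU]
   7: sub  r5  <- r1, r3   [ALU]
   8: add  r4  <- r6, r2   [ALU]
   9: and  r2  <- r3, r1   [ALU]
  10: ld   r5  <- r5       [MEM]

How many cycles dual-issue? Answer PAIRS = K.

c0: i0 ld  RAW r2
c1: i1&i2 sub/beq  dual
c2: i3 st  no-port MEM/MEM
c3: i4 ld  WAW r6
c4: i5&i6 and/add  dual
c5: i7&i8 sub/add  dual
c6: i9&i10 and/ld  dual

PAIRS = 4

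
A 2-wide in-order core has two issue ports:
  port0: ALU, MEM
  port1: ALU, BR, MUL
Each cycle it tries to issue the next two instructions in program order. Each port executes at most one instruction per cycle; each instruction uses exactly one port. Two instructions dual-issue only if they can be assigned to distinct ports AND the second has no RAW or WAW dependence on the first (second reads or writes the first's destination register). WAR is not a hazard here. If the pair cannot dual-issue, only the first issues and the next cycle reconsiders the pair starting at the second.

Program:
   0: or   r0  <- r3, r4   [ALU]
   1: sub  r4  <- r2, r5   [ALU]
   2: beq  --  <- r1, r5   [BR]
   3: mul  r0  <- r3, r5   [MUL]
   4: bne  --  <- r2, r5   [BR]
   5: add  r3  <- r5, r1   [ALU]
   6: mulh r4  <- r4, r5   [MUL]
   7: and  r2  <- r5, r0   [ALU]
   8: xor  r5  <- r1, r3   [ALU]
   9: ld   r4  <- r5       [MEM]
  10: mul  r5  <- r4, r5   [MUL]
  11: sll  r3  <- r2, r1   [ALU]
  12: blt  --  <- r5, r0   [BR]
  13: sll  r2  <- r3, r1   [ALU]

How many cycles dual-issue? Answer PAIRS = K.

c0: i0,i1 or/sub  pair
c1: i2 beq  no-port BR/MUL
c2: i3 mul  no-port MUL/BR
c3: i4,i5 bne/add  pair
c4: i6,i7 mulh/and  pair
c5: i8 xor  RAW r5
c6: i9 ld  RAW r4
c7: i10,i11 mul/sll  pair
c8: i12,i13 blt/sll  pair

PAIRS = 5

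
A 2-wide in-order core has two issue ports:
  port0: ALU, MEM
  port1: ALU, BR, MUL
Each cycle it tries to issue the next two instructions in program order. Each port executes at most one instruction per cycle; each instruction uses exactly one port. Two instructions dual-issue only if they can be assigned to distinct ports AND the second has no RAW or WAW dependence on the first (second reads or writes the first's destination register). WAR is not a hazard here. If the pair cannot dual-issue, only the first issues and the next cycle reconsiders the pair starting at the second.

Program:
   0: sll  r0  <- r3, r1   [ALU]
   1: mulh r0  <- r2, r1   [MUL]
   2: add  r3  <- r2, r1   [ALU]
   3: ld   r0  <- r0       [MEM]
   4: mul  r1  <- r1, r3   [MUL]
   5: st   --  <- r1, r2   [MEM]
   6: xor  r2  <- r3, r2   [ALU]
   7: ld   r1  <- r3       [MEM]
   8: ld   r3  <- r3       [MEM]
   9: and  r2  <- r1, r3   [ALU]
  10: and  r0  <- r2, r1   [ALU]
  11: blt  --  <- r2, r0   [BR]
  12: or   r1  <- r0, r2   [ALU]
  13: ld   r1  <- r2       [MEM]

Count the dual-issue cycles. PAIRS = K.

t=0 i0:sll.ALU ; WAW r0
t=1 i1&i2:mulh.MUL+add.ALU ; pair
t=2 i3&i4:ld.MEM+mul.MUL ; pair
t=3 i5&i6:st.MEM+xor.ALU ; pair
t=4 i7:ld.MEM ; no-port MEM/MEM
t=5 i8:ld.MEM ; RAW r3
t=6 i9:and.ALU ; RAW r2
t=7 i10:and.ALU ; RAW r0
t=8 i11&i12:blt.BR+or.ALU ; pair
t=9 i13:ld.MEM ; tail

PAIRS = 4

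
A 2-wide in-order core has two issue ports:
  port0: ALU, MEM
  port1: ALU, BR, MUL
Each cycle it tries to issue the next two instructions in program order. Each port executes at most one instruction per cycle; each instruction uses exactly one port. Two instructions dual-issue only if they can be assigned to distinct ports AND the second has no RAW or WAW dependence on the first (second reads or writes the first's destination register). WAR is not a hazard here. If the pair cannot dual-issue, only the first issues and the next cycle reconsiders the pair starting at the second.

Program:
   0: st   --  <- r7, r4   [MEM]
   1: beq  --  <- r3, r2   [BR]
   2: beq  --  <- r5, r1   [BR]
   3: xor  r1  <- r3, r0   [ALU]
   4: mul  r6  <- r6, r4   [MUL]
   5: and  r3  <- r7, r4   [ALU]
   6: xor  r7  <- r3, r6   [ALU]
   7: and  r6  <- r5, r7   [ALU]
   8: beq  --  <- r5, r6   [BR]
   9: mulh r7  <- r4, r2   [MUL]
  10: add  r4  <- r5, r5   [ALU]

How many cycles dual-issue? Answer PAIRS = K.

  cy0 -> i0&i1 (st.MEM/beq.BR) pair
  cy1 -> i2&i3 (beq.BR/xor.ALU) pair
  cy2 -> i4&i5 (mul.MUL/and.ALU) pair
  cy3 -> i6 (xor.ALU) RAW r7
  cy4 -> i7 (and.ALU) RAW r6
  cy5 -> i8 (beq.BR) no-port BR/MUL
  cy6 -> i9&i10 (mulh.MUL/add.ALU) pair

PAIRS = 4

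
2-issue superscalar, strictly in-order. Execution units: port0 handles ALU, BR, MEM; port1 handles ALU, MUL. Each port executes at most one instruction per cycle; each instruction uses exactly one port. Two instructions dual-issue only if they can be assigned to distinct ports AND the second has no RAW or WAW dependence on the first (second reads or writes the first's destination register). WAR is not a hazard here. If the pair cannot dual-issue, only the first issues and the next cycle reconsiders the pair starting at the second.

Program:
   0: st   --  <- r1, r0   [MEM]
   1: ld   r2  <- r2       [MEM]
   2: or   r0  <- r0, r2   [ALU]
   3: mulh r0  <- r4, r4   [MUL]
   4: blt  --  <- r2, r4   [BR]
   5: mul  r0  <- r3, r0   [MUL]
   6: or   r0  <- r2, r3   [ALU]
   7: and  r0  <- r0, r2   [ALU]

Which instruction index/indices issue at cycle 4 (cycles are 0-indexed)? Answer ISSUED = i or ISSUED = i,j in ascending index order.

ISSUED = 5

0. st @i0  | no-port MEM/MEM
1. ld @i1  | RAW r2
2. or @i2  | WAW r0
3. mulh/blt @i3,i4  | dual
4. mul @i5  | WAW r0
5. or @i6  | RAW+WAW r0
6. and @i7  | tail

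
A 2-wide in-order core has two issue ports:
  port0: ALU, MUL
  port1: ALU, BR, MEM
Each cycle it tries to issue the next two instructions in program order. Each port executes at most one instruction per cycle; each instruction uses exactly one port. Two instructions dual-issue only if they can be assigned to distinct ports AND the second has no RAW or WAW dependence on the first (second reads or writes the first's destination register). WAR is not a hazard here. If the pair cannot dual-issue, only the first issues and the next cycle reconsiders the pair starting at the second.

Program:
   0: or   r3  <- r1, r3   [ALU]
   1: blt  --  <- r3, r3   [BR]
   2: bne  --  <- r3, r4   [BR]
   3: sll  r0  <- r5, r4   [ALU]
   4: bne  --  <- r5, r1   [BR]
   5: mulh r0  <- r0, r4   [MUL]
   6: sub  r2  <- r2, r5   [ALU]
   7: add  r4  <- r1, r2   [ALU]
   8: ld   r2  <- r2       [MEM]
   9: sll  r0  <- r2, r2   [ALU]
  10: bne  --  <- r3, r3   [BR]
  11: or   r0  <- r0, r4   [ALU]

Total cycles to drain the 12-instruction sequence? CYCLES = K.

c0: i0 or.ALU  RAW r3
c1: i1 blt.BR  no-port BR/BR
c2: i2+i3 bne.BR;sll.ALU  dual
c3: i4+i5 bne.BR;mulh.MUL  dual
c4: i6 sub.ALU  RAW r2
c5: i7+i8 add.ALU;ld.MEM  dual
c6: i9+i10 sll.ALU;bne.BR  dual
c7: i11 or.ALU  tail

CYCLES = 8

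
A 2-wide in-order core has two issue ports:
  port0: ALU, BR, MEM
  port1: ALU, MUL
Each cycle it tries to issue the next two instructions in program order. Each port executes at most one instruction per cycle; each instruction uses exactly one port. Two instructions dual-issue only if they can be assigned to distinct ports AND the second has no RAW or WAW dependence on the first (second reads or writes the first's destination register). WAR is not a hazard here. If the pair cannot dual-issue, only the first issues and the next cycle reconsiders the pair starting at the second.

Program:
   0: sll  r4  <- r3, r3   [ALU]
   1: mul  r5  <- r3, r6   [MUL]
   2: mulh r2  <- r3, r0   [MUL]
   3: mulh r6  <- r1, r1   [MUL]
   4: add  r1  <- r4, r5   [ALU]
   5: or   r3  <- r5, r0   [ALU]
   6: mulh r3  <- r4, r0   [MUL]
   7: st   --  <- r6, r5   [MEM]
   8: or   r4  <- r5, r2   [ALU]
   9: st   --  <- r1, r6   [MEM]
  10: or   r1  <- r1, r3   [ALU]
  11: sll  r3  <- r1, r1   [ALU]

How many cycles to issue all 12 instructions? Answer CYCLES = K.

CYCLES = 8

0. sll+mul @i0+i1  | pair
1. mulh @i2  | no-port MUL/MUL
2. mulh+add @i3+i4  | pair
3. or @i5  | WAW r3
4. mulh+st @i6+i7  | pair
5. or+st @i8+i9  | pair
6. or @i10  | RAW r1
7. sll @i11  | tail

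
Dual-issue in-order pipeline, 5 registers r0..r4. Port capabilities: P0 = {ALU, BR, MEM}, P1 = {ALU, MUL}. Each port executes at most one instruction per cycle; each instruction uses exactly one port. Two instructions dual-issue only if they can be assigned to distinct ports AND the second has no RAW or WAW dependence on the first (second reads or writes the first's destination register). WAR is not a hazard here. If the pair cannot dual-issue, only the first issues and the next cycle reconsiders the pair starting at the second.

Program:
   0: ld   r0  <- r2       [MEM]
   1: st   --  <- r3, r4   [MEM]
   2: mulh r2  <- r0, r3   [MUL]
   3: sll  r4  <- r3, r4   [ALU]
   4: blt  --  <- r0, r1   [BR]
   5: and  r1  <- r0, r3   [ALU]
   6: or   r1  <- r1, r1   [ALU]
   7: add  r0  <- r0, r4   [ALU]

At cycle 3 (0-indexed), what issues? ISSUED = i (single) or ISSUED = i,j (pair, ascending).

c0: i0 ld  no-port MEM/MEM
c1: i1&i2 st+mulh  2-wide
c2: i3&i4 sll+blt  2-wide
c3: i5 and  RAW+WAW r1
c4: i6&i7 or+add  2-wide

ISSUED = 5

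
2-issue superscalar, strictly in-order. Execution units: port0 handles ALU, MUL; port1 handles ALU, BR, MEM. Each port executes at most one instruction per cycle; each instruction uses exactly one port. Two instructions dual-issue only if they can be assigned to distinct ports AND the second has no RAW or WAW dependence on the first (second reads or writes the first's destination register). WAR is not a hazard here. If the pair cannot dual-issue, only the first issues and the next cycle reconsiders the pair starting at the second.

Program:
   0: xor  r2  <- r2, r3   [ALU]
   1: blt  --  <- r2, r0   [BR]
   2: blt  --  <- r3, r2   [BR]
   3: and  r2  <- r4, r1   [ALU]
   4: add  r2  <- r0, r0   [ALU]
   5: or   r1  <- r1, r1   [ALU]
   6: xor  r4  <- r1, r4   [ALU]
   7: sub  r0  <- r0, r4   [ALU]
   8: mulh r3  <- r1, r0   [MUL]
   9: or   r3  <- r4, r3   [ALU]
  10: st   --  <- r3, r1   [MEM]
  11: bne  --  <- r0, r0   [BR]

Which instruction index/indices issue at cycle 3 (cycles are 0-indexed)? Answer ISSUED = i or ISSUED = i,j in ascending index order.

0. xor.ALU @i0  | RAW r2
1. blt.BR @i1  | no-port BR/BR
2. blt.BR;and.ALU @i2,i3  | dual
3. add.ALU;or.ALU @i4,i5  | dual
4. xor.ALU @i6  | RAW r4
5. sub.ALU @i7  | RAW r0
6. mulh.MUL @i8  | RAW+WAW r3
7. or.ALU @i9  | RAW r3
8. st.MEM @i10  | no-port MEM/BR
9. bne.BR @i11  | tail

ISSUED = 4,5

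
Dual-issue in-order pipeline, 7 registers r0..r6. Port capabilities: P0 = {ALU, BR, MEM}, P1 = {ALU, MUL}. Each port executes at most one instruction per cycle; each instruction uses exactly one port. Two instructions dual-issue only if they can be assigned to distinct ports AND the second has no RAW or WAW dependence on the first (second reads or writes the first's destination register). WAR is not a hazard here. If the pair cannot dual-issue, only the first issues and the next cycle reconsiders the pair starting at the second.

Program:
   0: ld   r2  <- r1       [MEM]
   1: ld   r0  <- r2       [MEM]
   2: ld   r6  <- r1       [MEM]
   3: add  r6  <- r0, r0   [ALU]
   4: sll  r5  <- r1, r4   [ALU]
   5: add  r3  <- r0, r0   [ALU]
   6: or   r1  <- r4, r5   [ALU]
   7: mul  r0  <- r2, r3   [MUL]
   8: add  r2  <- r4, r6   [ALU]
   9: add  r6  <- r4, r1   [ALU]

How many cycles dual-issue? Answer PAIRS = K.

PAIRS = 3

0. ld @i0  | no-port MEM/MEM
1. ld @i1  | no-port MEM/MEM
2. ld @i2  | WAW r6
3. add;sll @i3/i4  | 2-wide
4. add;or @i5/i6  | 2-wide
5. mul;add @i7/i8  | 2-wide
6. add @i9  | tail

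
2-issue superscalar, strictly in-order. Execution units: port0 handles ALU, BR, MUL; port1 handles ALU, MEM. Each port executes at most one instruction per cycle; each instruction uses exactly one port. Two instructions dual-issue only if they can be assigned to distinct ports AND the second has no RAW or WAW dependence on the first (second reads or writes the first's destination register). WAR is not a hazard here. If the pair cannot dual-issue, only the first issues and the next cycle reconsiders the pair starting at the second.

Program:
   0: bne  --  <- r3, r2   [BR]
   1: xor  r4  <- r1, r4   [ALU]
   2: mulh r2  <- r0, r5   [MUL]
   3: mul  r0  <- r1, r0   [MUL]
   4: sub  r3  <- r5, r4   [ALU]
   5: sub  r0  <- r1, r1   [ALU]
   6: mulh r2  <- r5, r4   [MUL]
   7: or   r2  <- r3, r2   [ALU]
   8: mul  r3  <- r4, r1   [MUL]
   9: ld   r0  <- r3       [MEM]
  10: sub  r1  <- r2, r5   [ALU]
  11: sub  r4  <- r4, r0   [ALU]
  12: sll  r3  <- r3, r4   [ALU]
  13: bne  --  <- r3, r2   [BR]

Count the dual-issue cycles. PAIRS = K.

c0: i0&i1 bne+xor  2-wide
c1: i2 mulh  no-port MUL/MUL
c2: i3&i4 mul+sub  2-wide
c3: i5&i6 sub+mulh  2-wide
c4: i7&i8 or+mul  2-wide
c5: i9&i10 ld+sub  2-wide
c6: i11 sub  RAW r4
c7: i12 sll  RAW r3
c8: i13 bne  tail

PAIRS = 5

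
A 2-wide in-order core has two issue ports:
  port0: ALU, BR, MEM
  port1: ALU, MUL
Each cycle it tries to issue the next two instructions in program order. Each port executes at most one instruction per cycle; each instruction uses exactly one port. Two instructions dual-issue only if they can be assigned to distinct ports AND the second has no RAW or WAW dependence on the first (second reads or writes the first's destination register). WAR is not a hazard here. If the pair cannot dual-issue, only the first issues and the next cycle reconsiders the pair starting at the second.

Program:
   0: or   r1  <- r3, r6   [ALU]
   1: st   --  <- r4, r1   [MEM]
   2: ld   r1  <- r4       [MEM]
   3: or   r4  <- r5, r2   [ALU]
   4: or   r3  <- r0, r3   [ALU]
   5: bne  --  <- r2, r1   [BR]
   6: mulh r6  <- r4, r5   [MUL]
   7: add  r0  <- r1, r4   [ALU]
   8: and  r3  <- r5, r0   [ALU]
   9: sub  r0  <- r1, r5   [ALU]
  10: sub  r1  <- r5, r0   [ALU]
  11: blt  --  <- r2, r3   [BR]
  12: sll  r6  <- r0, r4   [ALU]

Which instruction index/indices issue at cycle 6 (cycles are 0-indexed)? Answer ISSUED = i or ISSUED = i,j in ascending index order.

[0] i0  or.ALU  -- RAW r1
[1] i1  st.MEM  -- no-port MEM/MEM
[2] i2&i3  ld.MEM/or.ALU  -- dual
[3] i4&i5  or.ALU/bne.BR  -- dual
[4] i6&i7  mulh.MUL/add.ALU  -- dual
[5] i8&i9  and.ALU/sub.ALU  -- dual
[6] i10&i11  sub.ALU/blt.BR  -- dual
[7] i12  sll.ALU  -- tail

ISSUED = 10,11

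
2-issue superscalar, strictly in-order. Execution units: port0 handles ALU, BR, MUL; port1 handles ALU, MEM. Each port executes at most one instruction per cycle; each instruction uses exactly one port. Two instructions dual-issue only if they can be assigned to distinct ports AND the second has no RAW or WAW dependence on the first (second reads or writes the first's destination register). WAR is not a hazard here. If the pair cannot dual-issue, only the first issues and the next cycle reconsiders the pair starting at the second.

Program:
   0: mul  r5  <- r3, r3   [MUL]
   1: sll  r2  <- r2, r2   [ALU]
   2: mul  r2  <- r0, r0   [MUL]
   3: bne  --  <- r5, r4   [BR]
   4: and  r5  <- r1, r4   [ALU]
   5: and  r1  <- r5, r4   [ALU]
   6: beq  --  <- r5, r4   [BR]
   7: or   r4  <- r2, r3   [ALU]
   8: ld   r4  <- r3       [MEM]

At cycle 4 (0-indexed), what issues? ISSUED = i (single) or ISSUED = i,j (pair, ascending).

ISSUED = 7

t=0 i0,i1:mul+sll ; 2-wide
t=1 i2:mul ; no-port MUL/BR
t=2 i3,i4:bne+and ; 2-wide
t=3 i5,i6:and+beq ; 2-wide
t=4 i7:or ; WAW r4
t=5 i8:ld ; tail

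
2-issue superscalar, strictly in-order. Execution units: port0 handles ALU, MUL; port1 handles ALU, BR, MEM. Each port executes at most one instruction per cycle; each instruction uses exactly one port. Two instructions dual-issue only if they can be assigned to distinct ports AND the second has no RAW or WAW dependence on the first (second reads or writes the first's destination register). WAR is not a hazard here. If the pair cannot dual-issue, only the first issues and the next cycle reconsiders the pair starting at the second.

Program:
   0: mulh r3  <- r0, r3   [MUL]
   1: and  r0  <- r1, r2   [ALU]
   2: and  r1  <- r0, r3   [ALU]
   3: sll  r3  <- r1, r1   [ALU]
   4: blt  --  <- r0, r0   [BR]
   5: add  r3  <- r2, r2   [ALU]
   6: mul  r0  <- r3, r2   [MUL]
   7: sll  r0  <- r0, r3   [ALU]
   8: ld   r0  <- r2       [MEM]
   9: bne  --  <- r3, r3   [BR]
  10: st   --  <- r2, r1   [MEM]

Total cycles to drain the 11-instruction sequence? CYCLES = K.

CYCLES = 9

[0] i0/i1  mulh.MUL and.ALU  -- dual
[1] i2  and.ALU  -- RAW r1
[2] i3/i4  sll.ALU blt.BR  -- dual
[3] i5  add.ALU  -- RAW r3
[4] i6  mul.MUL  -- RAW+WAW r0
[5] i7  sll.ALU  -- WAW r0
[6] i8  ld.MEM  -- no-port MEM/BR
[7] i9  bne.BR  -- no-port BR/MEM
[8] i10  st.MEM  -- tail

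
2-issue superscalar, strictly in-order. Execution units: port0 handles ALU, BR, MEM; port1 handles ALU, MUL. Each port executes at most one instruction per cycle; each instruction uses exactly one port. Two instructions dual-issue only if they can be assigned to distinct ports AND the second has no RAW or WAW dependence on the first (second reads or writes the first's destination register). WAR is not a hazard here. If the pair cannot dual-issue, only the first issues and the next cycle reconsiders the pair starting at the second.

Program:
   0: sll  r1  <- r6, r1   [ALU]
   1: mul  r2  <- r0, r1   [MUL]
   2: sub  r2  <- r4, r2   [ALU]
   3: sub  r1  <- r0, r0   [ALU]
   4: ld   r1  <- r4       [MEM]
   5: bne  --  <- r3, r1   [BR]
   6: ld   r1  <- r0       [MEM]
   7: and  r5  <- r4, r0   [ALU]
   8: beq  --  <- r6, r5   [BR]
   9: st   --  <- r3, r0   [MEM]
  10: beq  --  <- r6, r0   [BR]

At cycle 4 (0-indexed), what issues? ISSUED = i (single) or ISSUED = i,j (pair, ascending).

ISSUED = 5

t=0 i0:sll.ALU ; RAW r1
t=1 i1:mul.MUL ; RAW+WAW r2
t=2 i2/i3:sub.ALU;sub.ALU ; pair
t=3 i4:ld.MEM ; no-port MEM/BR
t=4 i5:bne.BR ; no-port BR/MEM
t=5 i6/i7:ld.MEM;and.ALU ; pair
t=6 i8:beq.BR ; no-port BR/MEM
t=7 i9:st.MEM ; no-port MEM/BR
t=8 i10:beq.BR ; tail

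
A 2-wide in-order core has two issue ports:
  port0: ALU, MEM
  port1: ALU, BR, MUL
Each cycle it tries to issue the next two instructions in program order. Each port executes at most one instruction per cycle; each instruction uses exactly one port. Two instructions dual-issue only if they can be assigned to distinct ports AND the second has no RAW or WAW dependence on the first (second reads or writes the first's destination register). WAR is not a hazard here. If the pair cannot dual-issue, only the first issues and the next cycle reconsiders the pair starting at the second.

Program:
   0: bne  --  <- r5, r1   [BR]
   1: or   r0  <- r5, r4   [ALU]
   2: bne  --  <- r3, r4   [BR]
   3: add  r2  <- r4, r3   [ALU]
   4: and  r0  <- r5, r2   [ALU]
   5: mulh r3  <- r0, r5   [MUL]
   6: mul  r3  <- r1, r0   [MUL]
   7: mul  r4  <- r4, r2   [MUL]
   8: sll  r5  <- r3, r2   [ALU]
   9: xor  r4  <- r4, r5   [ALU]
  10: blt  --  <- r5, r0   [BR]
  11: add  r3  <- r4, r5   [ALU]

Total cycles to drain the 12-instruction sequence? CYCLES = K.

CYCLES = 8

t=0 i0+i1:bne.BR+or.ALU ; pair
t=1 i2+i3:bne.BR+add.ALU ; pair
t=2 i4:and.ALU ; RAW r0
t=3 i5:mulh.MUL ; no-port MUL/MUL
t=4 i6:mul.MUL ; no-port MUL/MUL
t=5 i7+i8:mul.MUL+sll.ALU ; pair
t=6 i9+i10:xor.ALU+blt.BR ; pair
t=7 i11:add.ALU ; tail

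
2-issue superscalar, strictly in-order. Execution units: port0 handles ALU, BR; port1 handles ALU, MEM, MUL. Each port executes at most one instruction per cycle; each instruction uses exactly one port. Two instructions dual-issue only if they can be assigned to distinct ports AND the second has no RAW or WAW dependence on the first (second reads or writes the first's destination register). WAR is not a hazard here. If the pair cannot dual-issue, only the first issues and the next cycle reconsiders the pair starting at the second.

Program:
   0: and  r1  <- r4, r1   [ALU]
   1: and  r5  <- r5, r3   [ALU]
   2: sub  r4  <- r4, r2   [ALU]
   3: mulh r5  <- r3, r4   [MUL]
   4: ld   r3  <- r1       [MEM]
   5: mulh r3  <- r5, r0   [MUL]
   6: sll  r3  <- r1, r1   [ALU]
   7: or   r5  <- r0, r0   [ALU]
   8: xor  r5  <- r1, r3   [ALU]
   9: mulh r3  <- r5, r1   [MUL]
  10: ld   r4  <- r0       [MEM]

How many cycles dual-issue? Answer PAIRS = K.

PAIRS = 2

  cy0 -> i0,i1 (and.ALU and.ALU) 2-wide
  cy1 -> i2 (sub.ALU) RAW r4
  cy2 -> i3 (mulh.MUL) no-port MUL/MEM
  cy3 -> i4 (ld.MEM) no-port MEM/MUL
  cy4 -> i5 (mulh.MUL) WAW r3
  cy5 -> i6,i7 (sll.ALU or.ALU) 2-wide
  cy6 -> i8 (xor.ALU) RAW r5
  cy7 -> i9 (mulh.MUL) no-port MUL/MEM
  cy8 -> i10 (ld.MEM) tail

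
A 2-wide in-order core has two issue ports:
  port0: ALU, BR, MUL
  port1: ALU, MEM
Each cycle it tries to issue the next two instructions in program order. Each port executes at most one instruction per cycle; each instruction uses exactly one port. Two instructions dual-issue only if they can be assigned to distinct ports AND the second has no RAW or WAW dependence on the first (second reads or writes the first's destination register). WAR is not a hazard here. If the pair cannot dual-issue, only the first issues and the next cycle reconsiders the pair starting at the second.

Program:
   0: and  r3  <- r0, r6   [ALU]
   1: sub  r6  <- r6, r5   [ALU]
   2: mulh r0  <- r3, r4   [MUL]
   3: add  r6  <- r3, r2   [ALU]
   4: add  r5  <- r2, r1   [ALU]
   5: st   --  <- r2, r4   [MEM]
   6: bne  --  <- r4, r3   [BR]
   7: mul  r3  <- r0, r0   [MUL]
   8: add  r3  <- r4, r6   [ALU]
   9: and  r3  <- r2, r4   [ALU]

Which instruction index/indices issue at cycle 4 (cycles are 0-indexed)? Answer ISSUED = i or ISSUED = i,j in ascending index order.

0. and sub @i0/i1  | 2-wide
1. mulh add @i2/i3  | 2-wide
2. add st @i4/i5  | 2-wide
3. bne @i6  | no-port BR/MUL
4. mul @i7  | WAW r3
5. add @i8  | WAW r3
6. and @i9  | tail

ISSUED = 7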